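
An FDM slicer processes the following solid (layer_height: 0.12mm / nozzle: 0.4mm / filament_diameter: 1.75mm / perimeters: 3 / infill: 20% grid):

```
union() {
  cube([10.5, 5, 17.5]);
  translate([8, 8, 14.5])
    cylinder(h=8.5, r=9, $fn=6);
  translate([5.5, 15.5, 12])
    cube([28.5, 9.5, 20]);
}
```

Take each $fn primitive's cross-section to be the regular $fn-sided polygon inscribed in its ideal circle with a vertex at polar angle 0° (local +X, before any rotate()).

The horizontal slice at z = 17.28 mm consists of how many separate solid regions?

1

At z = 17.28 mm: the 10.5×5 cube contributes its full rectangle; the r=9 cylinder at (8, 8) gives a regular 6-gon of circumradius 9 (constant along its height); the 28.5×9.5 cube at (5.5, 15.5) contributes its full rectangle; Combining (union): the regions partially overlap (shared area 42.28 mm²), so overlapping operands fuse into one piece — 1 connected region. The result has 1 disconnected region.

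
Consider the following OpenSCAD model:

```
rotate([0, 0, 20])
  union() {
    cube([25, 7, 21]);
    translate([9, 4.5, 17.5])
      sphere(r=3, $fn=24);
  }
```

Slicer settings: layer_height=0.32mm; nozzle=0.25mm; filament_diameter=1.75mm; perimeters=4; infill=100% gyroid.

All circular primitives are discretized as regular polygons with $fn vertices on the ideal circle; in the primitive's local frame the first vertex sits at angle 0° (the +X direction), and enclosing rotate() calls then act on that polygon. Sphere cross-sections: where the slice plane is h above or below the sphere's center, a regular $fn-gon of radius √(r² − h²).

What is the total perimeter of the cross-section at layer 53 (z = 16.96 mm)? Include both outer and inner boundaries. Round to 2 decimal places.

At z = 16.96 mm: the cube is present — its section is the full 25×7 rectangle (perimeter 64.00 mm); the r=3 sphere at (9, 4.5) slices to a regular 24-gon of circumradius 2.951 (√(r²−h²) with h=0.54 from center) (perimeter = 2·24·2.951·sin(180°/24) = 18.49 mm); Combining (union): the regions partially overlap (shared area 26.14 mm²), so the edge portions inside another operand are dropped and the merged outline is re-measured after clipping — boundary = 64.17 mm; (rotated 20° about Z; rotation is an isometry so areas/perimeters/island counts are preserved). Overall, the cross-section is a single solid region. Total boundary length (outer) = 64.17 mm.

64.17 mm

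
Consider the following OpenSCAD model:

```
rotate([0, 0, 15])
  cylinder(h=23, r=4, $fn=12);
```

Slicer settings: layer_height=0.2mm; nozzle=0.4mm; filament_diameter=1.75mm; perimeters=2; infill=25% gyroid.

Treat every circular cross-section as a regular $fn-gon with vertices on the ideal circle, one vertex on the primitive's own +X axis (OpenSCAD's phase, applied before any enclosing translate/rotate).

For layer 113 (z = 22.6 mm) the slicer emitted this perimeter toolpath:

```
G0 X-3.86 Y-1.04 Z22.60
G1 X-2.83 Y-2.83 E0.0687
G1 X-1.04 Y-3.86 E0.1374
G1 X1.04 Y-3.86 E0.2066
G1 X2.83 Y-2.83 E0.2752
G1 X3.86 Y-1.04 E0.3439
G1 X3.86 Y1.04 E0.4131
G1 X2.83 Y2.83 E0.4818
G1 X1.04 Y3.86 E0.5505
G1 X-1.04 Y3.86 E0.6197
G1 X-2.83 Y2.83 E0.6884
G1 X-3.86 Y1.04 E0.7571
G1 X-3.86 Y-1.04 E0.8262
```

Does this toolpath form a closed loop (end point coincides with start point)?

yes

Start point (G0): (-3.86, -1.04). End point (last G1): the path returns to the start — closed.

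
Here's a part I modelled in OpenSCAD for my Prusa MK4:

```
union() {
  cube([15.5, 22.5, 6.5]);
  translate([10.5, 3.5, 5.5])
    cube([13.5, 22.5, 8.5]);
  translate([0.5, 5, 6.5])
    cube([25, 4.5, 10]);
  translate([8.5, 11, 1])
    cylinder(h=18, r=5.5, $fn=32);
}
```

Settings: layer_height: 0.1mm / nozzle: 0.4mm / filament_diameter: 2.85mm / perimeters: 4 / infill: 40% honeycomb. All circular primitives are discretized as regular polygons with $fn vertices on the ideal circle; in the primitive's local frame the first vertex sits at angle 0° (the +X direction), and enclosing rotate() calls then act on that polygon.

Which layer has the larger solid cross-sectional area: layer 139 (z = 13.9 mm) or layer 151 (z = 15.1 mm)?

layer 139 (z = 13.9 mm)

Layer 139 (z = 13.9): the cube is not intersected at this z (z outside [0, 6.5]); the 13.5×22.5 cube at (10.5, 3.5) contributes its full rectangle (area 303.75 mm²); the 25×4.5 cube at (0.5, 5) contributes its full rectangle (area 112.50 mm²); the r=5.5 cylinder at (8.5, 11) contributes a regular 32-gon of circumradius 5.5 (area = (32/2)·5.500²·sin(360°/32) = 94.42 mm²); Merging all regions: the regions partially overlap — summed areas 510.67 mm² minus the doubly-counted overlap 109.73 mm² gives 400.94 mm² — area = 400.94 mm². So its area = 400.94 mm². Layer 151 (z = 15.1): the cube does not reach this height (z outside [0, 6.5]); the cube at (10.5, 3.5) does not reach this height (z outside [5.5, 14]); the 25×4.5 cube at (0.5, 5) contributes its full rectangle (area 112.50 mm²); the r=5.5 cylinder at (8.5, 11) contributes a regular 32-gon of circumradius 5.5 (area = (32/2)·5.500²·sin(360°/32) = 94.42 mm²); Merging all regions: the regions partially overlap — summed areas 206.92 mm² minus the doubly-counted overlap 30.97 mm² gives 175.95 mm² — area = 175.95 mm². So its area = 175.95 mm². Layer 139 is larger (400.94 vs 175.95 mm²).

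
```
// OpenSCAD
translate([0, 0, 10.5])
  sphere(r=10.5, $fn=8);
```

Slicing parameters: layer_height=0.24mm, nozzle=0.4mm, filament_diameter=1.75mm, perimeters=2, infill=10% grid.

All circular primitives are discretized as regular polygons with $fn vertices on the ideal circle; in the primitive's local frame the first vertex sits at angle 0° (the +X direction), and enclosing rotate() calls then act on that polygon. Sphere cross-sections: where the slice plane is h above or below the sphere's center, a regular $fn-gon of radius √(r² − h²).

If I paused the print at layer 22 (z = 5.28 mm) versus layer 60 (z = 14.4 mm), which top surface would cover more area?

layer 60 (z = 14.4 mm)

Layer 22 (z = 5.28): the r=10.5 sphere slices to a regular 8-gon of circumradius 9.111 (√(r²−h²) with h=5.22 from center) (area = (8/2)·9.111²·sin(360°/8) = 234.76 mm²). So its area = 234.76 mm². Layer 60 (z = 14.4): the r=10.5 sphere slices to a regular 8-gon of circumradius 9.749 (√(r²−h²) with h=3.9 from center) (area = (8/2)·9.749²·sin(360°/8) = 268.81 mm²). So its area = 268.81 mm². Layer 60 is larger (268.81 vs 234.76 mm²).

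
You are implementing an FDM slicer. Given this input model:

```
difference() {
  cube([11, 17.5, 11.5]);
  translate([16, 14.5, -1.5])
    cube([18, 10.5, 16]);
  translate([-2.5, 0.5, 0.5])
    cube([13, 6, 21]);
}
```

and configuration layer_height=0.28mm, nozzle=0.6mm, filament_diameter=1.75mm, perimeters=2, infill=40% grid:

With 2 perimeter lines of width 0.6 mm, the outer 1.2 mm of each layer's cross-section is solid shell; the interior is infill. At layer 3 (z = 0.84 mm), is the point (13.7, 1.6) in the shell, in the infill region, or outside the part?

At z = 0.84 mm: the cube is present — its section is the full 11×17.5 rectangle; the cube at (16, 14.5) (footprint 18×10.5) is included at this height; the cube at (-2.5, 0.5) is present — its section is the full 13×6 rectangle; After the difference (first − rest): starting from the 11×17.5 cube, the 18×10.5 cube at (16, 14.5) misses the remaining region (no effect); the 13×6 cube at (-2.5, 0.5) partially overlaps it — only the 63.00 mm² overlap (of its 78.00 mm²) is removed, clipping the outline — 1 connected region. Overall, the cross-section is a single solid region. The nearest boundary edge runs (11.00, 17.50)→(11.00, 0.00); distance from the point to it = 2.70 mm. The point is not inside any of the regions above, so it lies outside the cross-section (2.70 mm from the nearest boundary).

outside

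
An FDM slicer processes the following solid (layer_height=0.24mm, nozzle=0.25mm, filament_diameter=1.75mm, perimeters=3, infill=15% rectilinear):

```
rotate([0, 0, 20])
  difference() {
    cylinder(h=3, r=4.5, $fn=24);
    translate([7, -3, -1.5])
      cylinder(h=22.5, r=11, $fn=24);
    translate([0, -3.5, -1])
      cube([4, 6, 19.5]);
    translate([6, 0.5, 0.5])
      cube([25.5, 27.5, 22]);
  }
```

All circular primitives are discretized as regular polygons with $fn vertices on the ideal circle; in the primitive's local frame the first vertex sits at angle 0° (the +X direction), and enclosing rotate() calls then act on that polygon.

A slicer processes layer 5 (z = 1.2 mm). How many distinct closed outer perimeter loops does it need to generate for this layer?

1

At z = 1.2 mm: the r=4.5 cylinder contributes a regular 24-gon of circumradius 4.5; the r=11 cylinder at (7, -3) contributes a regular 24-gon of circumradius 11; the cube at (0, -3.5) is present — its section is the full 4×6 rectangle; the cube at (6, 0.5) is present — its section is the full 25.5×27.5 rectangle; After the difference (first − rest): starting from the r=4.5 cylinder, the r=11 cylinder at (7, -3) partially overlaps it — only the 57.04 mm² overlap (of its 375.81 mm²) is removed, clipping the outline; the 4×6 cube at (0, -3.5) misses the remaining region (no effect); the 25.5×27.5 cube at (6, 0.5) misses the remaining region (no effect) — 1 connected region; (rotated 20° about Z; rotation is an isometry so areas/perimeters/island counts are preserved). The result has 1 disconnected region.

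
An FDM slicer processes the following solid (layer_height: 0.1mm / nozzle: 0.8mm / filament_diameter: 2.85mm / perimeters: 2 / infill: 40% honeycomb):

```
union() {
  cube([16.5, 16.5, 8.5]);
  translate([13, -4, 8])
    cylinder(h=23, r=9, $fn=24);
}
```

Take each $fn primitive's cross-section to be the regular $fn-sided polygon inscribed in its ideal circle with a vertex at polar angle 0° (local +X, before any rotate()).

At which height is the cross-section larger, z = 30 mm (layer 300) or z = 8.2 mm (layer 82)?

layer 82 (z = 8.2 mm)

Layer 300 (z = 30): the cube does not reach this height (z outside [0, 8.5]); the r=9 cylinder at (13, -4) gives a regular 24-gon of circumradius 9 (constant along its height) (area = (24/2)·9.000²·sin(360°/24) = 251.57 mm²); Combining (union): only the r=9 cylinder at (13, -4) is present, so the union is just that shape — area = 251.57 mm². So its area = 251.57 mm². Layer 82 (z = 8.2): the 16.5×16.5 cube contributes its full rectangle (area 272.25 mm²); the r=9 cylinder at (13, -4) gives a regular 24-gon of circumradius 9 (constant along its height) (area = (24/2)·9.000²·sin(360°/24) = 251.57 mm²); Combining (union): the regions partially overlap — summed areas 523.82 mm² minus the doubly-counted overlap 44.84 mm² gives 478.98 mm² — area = 478.98 mm². So its area = 478.98 mm². Layer 82 is larger (478.98 vs 251.57 mm²).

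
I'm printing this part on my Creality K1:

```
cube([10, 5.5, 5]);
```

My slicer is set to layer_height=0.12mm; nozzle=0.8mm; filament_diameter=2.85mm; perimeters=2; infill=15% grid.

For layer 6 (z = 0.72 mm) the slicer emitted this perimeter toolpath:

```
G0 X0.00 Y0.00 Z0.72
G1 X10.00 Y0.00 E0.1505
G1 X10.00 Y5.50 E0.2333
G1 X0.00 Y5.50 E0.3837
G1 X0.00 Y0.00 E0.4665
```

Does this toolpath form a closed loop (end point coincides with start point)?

Start point (G0): (0.00, 0.00). End point (last G1): the path returns to the start — closed.

yes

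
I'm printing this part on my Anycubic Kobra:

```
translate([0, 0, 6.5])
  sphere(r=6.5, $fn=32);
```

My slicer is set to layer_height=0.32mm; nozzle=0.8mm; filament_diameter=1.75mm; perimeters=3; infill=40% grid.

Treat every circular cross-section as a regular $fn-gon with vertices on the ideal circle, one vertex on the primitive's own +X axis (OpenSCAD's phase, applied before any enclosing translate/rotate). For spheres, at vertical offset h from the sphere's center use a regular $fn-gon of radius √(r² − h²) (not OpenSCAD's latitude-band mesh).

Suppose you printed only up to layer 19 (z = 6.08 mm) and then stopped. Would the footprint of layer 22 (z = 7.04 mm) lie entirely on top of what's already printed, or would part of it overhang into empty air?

entirely on top

Compare the two slices. At z = 6.08: the r=6.5 sphere slices to a regular 32-gon of circumradius 6.486 (√(r²−h²) with h=0.42 from center) (area = (32/2)·6.486²·sin(360°/32) = 131.33 mm²). At z = 7.04: the sphere: section is a regular 32-gon, circumradius = √(r²−h²) = √(6.5²−0.54²) = 6.478 (area = (32/2)·6.478²·sin(360°/32) = 130.97 mm²). Checking containment: the cross-section at z = 7.04 is a subset of the cross-section at z = 6.08.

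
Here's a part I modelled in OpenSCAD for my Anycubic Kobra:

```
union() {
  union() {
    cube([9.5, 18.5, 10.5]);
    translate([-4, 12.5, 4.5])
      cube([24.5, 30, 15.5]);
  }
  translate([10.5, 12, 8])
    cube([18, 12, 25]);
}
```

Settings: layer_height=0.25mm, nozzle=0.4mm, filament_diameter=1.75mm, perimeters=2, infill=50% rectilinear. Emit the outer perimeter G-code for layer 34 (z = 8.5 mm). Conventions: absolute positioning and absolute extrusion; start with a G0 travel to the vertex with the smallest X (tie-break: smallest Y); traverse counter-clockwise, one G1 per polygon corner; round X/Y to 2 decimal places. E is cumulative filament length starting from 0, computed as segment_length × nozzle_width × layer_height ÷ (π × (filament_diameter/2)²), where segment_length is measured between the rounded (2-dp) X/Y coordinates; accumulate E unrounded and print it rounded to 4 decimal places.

G0 X-4.00 Y12.50 Z8.50
G1 X0.00 Y12.50 E0.1663
G1 X0.00 Y0.00 E0.6860
G1 X9.50 Y0.00 E1.0810
G1 X9.50 Y12.50 E1.6006
G1 X10.50 Y12.50 E1.6422
G1 X10.50 Y12.00 E1.6630
G1 X28.50 Y12.00 E2.4114
G1 X28.50 Y24.00 E2.9103
G1 X20.50 Y24.00 E3.2429
G1 X20.50 Y42.50 E4.0120
G1 X-4.00 Y42.50 E5.0306
G1 X-4.00 Y12.50 E6.2779

At z = 8.5 mm: the 9.5×18.5 cube contributes its full rectangle; the cube at (-4, 12.5) is present — its section is the full 24.5×30 rectangle; Merging all regions: the regions partially overlap (shared area 57.00 mm²), so overlapping operands fuse into one piece — 1 connected region; the cube at (10.5, 12) (footprint 18×12) is included at this height; Combining (union): the regions partially overlap (shared area 115.00 mm²), so overlapping operands fuse into one piece — 1 connected region. The outline is a single polygon with 12 vertices. Extrusion per mm of travel: 0.4 × 0.25 / (π × 0.875²) = 0.041575. Accumulating E over each segment gives final E = 6.2779.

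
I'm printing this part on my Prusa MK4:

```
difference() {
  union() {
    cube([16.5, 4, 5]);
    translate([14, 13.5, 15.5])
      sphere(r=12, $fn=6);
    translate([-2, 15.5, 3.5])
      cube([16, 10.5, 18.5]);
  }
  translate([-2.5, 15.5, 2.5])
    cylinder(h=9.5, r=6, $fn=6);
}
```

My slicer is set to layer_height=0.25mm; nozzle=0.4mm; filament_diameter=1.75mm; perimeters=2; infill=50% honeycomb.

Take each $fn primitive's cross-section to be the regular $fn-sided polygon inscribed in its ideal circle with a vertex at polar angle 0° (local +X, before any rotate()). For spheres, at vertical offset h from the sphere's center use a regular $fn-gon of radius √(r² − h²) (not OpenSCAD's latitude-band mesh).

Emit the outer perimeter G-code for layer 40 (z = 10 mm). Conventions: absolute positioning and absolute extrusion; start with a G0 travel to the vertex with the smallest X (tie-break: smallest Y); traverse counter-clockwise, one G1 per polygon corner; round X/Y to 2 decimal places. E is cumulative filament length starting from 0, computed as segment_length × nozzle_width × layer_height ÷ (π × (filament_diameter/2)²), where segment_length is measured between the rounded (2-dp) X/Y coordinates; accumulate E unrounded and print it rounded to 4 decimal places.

At z = 10 mm: the cube is absent (z outside [0, 5]); the r=12 sphere at (14, 13.5) slices to a regular 6-gon of circumradius 10.665 (√(r²−h²) with h=5.5 from center); the 16×10.5 cube at (-2, 15.5) contributes its full rectangle; Taking the union: the regions partially overlap (shared area 53.71 mm²), so overlapping operands fuse into one piece — 1 connected region; the cylinder at (-2.5, 15.5): section is a regular 6-gon, circumradius r=6; Taking the first minus the rest: starting from that combined region, the r=6 cylinder at (-2.5, 15.5) partially overlaps it — only the 20.78 mm² overlap (of its 93.53 mm²) is removed, clipping the outline — 1 connected region. The outline is a single polygon with 12 vertices. Extrusion per mm of travel: 0.4 × 0.25 / (π × 0.875²) = 0.041575. Accumulating E over each segment gives final E = 3.5078.

G0 X-2.00 Y20.70 Z10.00
G1 X0.50 Y20.70 E0.1039
G1 X3.50 Y15.50 E0.3535
G1 X4.49 Y15.50 E0.3947
G1 X3.33 Y13.50 E0.4908
G1 X8.67 Y4.26 E0.9345
G1 X19.33 Y4.26 E1.3777
G1 X24.67 Y13.50 E1.8214
G1 X19.33 Y22.74 E2.2651
G1 X14.00 Y22.74 E2.4867
G1 X14.00 Y26.00 E2.6222
G1 X-2.00 Y26.00 E3.2874
G1 X-2.00 Y20.70 E3.5078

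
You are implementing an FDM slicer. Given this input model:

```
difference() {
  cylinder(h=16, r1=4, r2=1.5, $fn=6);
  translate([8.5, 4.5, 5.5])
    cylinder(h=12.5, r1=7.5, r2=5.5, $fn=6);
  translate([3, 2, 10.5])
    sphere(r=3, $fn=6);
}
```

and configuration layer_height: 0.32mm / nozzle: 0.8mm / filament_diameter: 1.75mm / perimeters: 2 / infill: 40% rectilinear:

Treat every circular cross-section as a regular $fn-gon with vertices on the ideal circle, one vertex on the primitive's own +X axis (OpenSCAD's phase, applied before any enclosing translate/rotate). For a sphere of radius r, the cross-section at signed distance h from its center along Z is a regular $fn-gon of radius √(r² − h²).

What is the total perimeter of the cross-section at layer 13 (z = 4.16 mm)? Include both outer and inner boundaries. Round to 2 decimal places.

20.10 mm

At z = 4.16 mm: the cone contributes a regular 6-gon of circumradius 3.350 (interpolated between r1=4 and r2=1.5 at t=0.260) (perimeter = 2·6·3.350·sin(180°/6) = 20.10 mm); the cone at (8.5, 4.5) does not reach this height (z outside [5.5, 18]); the sphere at (3, 2) is absent (|z−center|=6.340 > r=3); After the difference (first − rest): none of the subtracted shapes is present at this height, so the cone is unchanged — boundary = 20.10 mm. Overall, the cross-section is a single solid region. Total boundary length (outer) = 20.10 mm.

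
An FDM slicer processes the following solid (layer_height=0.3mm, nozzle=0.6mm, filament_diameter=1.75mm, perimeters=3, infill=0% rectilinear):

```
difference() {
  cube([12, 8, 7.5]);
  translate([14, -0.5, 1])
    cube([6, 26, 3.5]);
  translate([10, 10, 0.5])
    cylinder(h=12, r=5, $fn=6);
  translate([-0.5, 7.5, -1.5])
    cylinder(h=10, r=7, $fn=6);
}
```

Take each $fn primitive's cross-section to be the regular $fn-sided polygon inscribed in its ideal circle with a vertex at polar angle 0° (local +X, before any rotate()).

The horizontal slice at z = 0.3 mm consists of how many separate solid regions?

1

At z = 0.3 mm: the cube is present — its section is the full 12×8 rectangle; the cube at (14, -0.5) is not intersected at this z (z outside [1, 4.5]); the cylinder at (10, 10) does not reach this height (z outside [0.5, 12.5]); the r=7 cylinder at (-0.5, 7.5) contributes a regular 6-gon of circumradius 7; Subtracting the remaining from the first: starting from the 12×8 cube, the r=7 cylinder at (-0.5, 7.5) partially overlaps it — only the 31.97 mm² overlap (of its 127.31 mm²) is removed, clipping the outline — 1 connected region. The result has 1 disconnected region.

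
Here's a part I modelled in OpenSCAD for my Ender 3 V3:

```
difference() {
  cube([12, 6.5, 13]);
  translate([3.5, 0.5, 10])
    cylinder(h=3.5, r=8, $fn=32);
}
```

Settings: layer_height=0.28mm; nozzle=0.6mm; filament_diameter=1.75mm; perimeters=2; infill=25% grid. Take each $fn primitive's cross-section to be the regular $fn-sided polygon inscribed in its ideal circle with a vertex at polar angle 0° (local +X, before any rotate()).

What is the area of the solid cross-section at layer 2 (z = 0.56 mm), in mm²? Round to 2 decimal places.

78.00 mm²

At z = 0.56 mm: the cube (footprint 12×6.5) is included at this height (area 78.00 mm²); the cylinder at (3.5, 0.5) does not reach this height (z outside [10, 13.5]); Taking the first minus the rest: none of the subtracted shapes is present at this height, so the 12×6.5 cube is unchanged — area = 78.00 mm². Overall, the cross-section is a single solid region. Net area = 78.00 mm².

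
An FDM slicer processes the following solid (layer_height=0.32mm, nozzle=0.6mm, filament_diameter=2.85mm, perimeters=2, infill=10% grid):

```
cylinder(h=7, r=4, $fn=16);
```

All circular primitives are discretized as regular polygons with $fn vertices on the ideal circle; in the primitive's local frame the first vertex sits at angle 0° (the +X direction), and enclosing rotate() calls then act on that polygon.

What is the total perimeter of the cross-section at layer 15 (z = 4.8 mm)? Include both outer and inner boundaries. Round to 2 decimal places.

24.97 mm

At z = 4.8 mm: the r=4 cylinder gives a regular 16-gon of circumradius 4 (constant along its height) (perimeter = 2·16·4.000·sin(180°/16) = 24.97 mm). Overall, the cross-section is a single solid region. Total boundary length (outer) = 24.97 mm.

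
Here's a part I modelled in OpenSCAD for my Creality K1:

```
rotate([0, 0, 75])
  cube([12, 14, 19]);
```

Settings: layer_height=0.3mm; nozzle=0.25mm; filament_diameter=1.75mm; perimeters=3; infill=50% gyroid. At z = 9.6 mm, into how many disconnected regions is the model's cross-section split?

At z = 9.6 mm: the cube is present — its section is the full 12×14 rectangle; (whole slice rotated 75° about Z — lengths, areas and connectivity unchanged). The result has 1 disconnected region.

1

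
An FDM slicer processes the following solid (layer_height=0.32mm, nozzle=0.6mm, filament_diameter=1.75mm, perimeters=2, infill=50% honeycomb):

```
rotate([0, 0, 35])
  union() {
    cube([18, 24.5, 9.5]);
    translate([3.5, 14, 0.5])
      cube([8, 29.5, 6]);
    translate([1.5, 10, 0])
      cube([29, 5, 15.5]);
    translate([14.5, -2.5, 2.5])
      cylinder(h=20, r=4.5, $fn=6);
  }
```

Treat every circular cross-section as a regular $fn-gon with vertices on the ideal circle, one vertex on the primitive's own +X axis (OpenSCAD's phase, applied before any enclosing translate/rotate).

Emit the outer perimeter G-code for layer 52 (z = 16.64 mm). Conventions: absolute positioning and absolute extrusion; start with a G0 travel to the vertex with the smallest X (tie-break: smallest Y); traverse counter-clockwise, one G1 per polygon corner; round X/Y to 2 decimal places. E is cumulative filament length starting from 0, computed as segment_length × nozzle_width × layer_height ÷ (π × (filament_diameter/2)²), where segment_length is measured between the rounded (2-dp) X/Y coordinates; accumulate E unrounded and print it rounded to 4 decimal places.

G0 X9.23 Y8.17 Z16.64
G1 X9.63 Y3.69 E0.3590
G1 X13.70 Y1.79 E0.7176
G1 X17.39 Y4.37 E1.0770
G1 X17.00 Y8.85 E1.4360
G1 X12.92 Y10.75 E1.7952
G1 X9.23 Y8.17 E2.1546

At z = 16.64 mm: the cube does not reach this height (z outside [0, 9.5]); the cube at (3.5, 14) is not intersected at this z (z outside [0.5, 6.5]); the cube at (1.5, 10) is not intersected at this z (z outside [0, 15.5]); the r=4.5 cylinder at (14.5, -2.5) contributes a regular 6-gon of circumradius 4.5; Taking the union: only the r=4.5 cylinder at (14.5, -2.5) is present, so the union is just that shape — 1 connected region; (rotated 35° about Z; rotation is an isometry so areas/perimeters/island counts are preserved). The outline is a single polygon with 6 vertices. Extrusion per mm of travel: 0.6 × 0.32 / (π × 0.875²) = 0.079824. Accumulating E over each segment gives final E = 2.1546.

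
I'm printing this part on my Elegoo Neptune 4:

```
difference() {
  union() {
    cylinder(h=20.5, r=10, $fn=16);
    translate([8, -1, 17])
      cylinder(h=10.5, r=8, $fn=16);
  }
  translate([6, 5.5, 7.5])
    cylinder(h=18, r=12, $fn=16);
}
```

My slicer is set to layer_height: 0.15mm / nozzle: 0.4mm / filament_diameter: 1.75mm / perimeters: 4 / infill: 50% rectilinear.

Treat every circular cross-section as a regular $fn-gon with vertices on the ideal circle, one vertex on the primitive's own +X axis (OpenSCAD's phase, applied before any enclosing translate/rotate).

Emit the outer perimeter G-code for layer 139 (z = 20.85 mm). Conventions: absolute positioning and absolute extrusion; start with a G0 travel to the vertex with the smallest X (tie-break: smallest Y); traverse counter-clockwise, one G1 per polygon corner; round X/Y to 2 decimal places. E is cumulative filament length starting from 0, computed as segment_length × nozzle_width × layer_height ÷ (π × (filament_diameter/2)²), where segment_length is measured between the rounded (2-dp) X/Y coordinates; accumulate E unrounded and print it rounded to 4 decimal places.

G0 X1.66 Y-5.64 Z20.85
G1 X2.34 Y-6.66 E0.0306
G1 X4.94 Y-8.39 E0.1085
G1 X8.00 Y-9.00 E0.1863
G1 X11.06 Y-8.39 E0.2642
G1 X13.66 Y-6.66 E0.3421
G1 X15.39 Y-4.06 E0.4200
G1 X16.00 Y-1.00 E0.4978
G1 X15.96 Y-0.78 E0.5034
G1 X14.49 Y-2.99 E0.5696
G1 X10.59 Y-5.59 E0.6865
G1 X6.00 Y-6.50 E0.8032
G1 X1.66 Y-5.64 E0.9136

At z = 20.85 mm: the cylinder does not reach this height (z outside [0, 20.5]); the r=8 cylinder at (8, -1) gives a regular 16-gon of circumradius 8 (constant along its height); Combining (union): only the r=8 cylinder at (8, -1) is present, so the union is just that shape — 1 connected region; the r=12 cylinder at (6, 5.5) contributes a regular 16-gon of circumradius 12; Subtracting the remaining from the first: starting from that combined region, the r=12 cylinder at (6, 5.5) partially overlaps it — only the 162.19 mm² overlap (of its 440.85 mm²) is removed, clipping the outline — 1 connected region. The outline is a single polygon with 12 vertices. Extrusion per mm of travel: 0.4 × 0.15 / (π × 0.875²) = 0.024945. Accumulating E over each segment gives final E = 0.9136.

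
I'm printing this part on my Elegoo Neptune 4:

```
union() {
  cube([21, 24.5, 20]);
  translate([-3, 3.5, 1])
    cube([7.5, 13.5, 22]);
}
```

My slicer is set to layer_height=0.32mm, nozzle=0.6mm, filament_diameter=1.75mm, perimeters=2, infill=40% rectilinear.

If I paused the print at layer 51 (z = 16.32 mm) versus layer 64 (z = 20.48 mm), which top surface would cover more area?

layer 51 (z = 16.32 mm)

Layer 51 (z = 16.32): the cube is present — its section is the full 21×24.5 rectangle (area 514.50 mm²); the cube at (-3, 3.5) is present — its section is the full 7.5×13.5 rectangle (area 101.25 mm²); Combining (union): the regions partially overlap — summed areas 615.75 mm² minus the doubly-counted overlap 60.75 mm² gives 555.00 mm² — area = 555.00 mm². So its area = 555.00 mm². Layer 64 (z = 20.48): the cube does not reach this height (z outside [0, 20]); the 7.5×13.5 cube at (-3, 3.5) contributes its full rectangle (area 101.25 mm²); Combining (union): only the 7.5×13.5 cube at (-3, 3.5) is present, so the union is just that shape — area = 101.25 mm². So its area = 101.25 mm². Layer 51 is larger (555.00 vs 101.25 mm²).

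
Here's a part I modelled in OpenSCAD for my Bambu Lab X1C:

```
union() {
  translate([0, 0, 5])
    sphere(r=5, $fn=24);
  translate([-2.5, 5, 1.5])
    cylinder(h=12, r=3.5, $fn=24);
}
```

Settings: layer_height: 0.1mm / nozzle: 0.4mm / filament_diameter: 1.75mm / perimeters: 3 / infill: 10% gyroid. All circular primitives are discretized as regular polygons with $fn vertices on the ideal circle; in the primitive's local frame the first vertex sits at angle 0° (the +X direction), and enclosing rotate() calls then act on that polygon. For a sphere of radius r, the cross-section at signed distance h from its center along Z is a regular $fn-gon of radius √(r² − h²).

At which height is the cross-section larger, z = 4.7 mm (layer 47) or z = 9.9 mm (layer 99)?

Layer 47 (z = 4.7): the r=5 sphere slices to a regular 24-gon of circumradius 4.991 (√(r²−h²) with h=0.3 from center) (area = (24/2)·4.991²·sin(360°/24) = 77.37 mm²); the r=3.5 cylinder at (-2.5, 5) gives a regular 24-gon of circumradius 3.5 (constant along its height) (area = (24/2)·3.500²·sin(360°/24) = 38.05 mm²); Merging all regions: the regions partially overlap — summed areas 115.41 mm² minus the doubly-counted overlap 12.19 mm² gives 103.22 mm² — area = 103.22 mm². So its area = 103.22 mm². Layer 99 (z = 9.9): the r=5 sphere slices to a regular 24-gon of circumradius 0.995 (√(r²−h²) with h=4.9 from center) (area = (24/2)·0.995²·sin(360°/24) = 3.07 mm²); the r=3.5 cylinder at (-2.5, 5) contributes a regular 24-gon of circumradius 3.5 (area = (24/2)·3.500²·sin(360°/24) = 38.05 mm²); Merging all regions: the 2 present regions are separate (no shared area or edge), so areas and boundary lengths simply add and each stays a separate island — area = 41.12 mm². So its area = 41.12 mm². Layer 47 is larger (103.22 vs 41.12 mm²).

layer 47 (z = 4.7 mm)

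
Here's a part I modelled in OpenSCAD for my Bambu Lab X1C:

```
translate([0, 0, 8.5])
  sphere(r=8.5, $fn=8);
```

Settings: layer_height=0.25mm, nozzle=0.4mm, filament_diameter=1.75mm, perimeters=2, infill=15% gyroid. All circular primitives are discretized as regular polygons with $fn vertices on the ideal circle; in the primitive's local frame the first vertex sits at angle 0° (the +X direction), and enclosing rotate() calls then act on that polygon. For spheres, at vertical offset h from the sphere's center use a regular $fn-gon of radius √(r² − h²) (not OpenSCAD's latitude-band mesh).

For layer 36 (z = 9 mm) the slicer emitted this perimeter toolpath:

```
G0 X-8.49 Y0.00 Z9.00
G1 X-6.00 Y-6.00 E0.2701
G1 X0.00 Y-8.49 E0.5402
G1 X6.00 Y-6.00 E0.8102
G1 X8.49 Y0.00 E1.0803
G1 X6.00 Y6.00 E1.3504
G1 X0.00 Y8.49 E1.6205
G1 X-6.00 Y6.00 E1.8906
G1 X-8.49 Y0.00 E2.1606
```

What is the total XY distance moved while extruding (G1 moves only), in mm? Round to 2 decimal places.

Sum the Euclidean lengths of each G1 segment: total = 51.97 mm.

51.97 mm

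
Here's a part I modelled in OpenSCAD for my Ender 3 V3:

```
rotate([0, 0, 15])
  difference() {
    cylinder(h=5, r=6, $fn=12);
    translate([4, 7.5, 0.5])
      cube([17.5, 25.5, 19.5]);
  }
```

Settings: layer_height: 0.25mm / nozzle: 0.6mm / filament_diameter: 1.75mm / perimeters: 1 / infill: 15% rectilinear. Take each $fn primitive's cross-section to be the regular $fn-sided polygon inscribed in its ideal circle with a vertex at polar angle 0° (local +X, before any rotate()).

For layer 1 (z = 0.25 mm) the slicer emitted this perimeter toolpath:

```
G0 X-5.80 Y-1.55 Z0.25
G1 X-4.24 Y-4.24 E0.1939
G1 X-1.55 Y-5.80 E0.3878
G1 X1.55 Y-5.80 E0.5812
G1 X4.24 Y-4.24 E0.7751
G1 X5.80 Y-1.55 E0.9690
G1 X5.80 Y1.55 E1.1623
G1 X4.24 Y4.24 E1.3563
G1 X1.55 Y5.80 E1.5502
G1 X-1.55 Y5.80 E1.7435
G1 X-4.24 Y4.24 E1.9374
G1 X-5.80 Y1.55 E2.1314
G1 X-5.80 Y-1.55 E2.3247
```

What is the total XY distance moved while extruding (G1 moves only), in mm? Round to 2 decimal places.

Sum the Euclidean lengths of each G1 segment: total = 37.28 mm.

37.28 mm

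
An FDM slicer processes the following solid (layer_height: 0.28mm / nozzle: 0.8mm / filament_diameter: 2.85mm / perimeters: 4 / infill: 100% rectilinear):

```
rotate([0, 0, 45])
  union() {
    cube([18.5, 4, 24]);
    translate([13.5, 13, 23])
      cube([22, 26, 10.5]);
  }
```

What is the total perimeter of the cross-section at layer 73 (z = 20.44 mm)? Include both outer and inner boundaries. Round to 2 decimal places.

45.00 mm

At z = 20.44 mm: the cube is present — its section is the full 18.5×4 rectangle (perimeter 45.00 mm); the cube at (13.5, 13) is absent (z outside [23, 33.5]); Taking the union: only the 18.5×4 cube is present, so the union is just that shape — boundary = 45.00 mm; (whole slice rotated 45° about Z — lengths, areas and connectivity unchanged). Overall, the cross-section is a single solid region. Total boundary length (outer) = 45.00 mm.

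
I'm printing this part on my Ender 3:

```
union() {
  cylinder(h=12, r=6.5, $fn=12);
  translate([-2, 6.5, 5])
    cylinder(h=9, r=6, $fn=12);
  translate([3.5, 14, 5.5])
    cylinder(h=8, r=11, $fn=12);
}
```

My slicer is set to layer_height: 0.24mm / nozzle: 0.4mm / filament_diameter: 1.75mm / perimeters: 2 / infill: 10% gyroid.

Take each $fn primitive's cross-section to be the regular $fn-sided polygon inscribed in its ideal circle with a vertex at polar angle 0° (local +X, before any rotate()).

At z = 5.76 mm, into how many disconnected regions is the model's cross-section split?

At z = 5.76 mm: the r=6.5 cylinder gives a regular 12-gon of circumradius 6.5 (constant along its height); the r=6 cylinder at (-2, 6.5) gives a regular 12-gon of circumradius 6 (constant along its height); the r=11 cylinder at (3.5, 14) gives a regular 12-gon of circumradius 11 (constant along its height); Merging all regions: the regions partially overlap (shared area 105.65 mm²), so overlapping operands fuse into one piece — 1 connected region. The result has 1 disconnected region.

1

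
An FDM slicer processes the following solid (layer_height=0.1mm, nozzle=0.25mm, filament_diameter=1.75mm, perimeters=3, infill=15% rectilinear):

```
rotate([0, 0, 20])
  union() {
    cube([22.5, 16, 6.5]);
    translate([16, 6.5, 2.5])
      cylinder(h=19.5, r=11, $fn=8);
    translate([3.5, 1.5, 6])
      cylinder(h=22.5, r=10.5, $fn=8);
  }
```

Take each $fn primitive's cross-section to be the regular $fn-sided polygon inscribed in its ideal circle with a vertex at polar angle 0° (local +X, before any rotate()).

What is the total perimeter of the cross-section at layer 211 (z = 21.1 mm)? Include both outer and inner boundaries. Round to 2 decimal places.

97.08 mm

At z = 21.1 mm: the cube is absent (z outside [0, 6.5]); the cylinder at (16, 6.5): section is a regular 8-gon, circumradius r=11 (perimeter = 2·8·11.000·sin(180°/8) = 67.35 mm); the r=10.5 cylinder at (3.5, 1.5) contributes a regular 8-gon of circumradius 10.5 (perimeter = 2·8·10.500·sin(180°/8) = 64.29 mm); Taking the union: the regions partially overlap (shared area 73.13 mm²), so the edge portions inside another operand are dropped and the merged outline is re-measured after clipping — boundary = 97.08 mm; (whole slice rotated 20° about Z — lengths, areas and connectivity unchanged). Overall, the cross-section is a single solid region. Total boundary length (outer) = 97.08 mm.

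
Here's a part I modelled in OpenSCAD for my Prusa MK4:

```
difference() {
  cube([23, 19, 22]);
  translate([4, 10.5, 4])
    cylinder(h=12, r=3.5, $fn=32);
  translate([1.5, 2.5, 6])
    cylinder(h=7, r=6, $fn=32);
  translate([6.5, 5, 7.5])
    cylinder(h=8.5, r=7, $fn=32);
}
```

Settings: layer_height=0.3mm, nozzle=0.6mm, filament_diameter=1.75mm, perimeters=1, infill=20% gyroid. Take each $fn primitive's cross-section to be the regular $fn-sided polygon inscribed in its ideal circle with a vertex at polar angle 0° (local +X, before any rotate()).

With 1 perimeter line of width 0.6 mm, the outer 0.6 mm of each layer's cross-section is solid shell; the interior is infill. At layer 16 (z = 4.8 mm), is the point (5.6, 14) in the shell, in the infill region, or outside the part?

At z = 4.8 mm: the 23×19 cube contributes its full rectangle; the r=3.5 cylinder at (4, 10.5) gives a regular 32-gon of circumradius 3.5 (constant along its height); the cylinder at (1.5, 2.5) is not intersected at this z (z outside [6, 13]); the cylinder at (6.5, 5) does not reach this height (z outside [7.5, 16]); Taking the first minus the rest: starting from the 23×19 cube, the r=3.5 cylinder at (4, 10.5) lies wholly inside it (removes its full 38.24 mm² and its 21.96 mm outline becomes a hole wall) — 1 connected region with 1 hole. Overall, the cross-section is one region with 1 hole. The nearest boundary edge runs (5.94, 13.41)→(5.34, 13.73); distance from the point to it = 0.36 mm. The point is inside the cross-section, 0.36 mm from the nearest boundary — within the 0.6 mm shell band (1 × 0.6).

shell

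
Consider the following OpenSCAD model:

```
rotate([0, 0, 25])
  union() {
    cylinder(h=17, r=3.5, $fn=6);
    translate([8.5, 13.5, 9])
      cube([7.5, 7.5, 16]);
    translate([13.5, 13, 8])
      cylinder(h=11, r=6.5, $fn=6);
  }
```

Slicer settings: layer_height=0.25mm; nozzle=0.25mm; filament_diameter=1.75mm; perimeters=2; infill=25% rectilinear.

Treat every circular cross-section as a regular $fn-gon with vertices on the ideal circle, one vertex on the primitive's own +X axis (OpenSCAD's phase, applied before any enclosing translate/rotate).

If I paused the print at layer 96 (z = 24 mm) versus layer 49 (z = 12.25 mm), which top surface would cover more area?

layer 49 (z = 12.25 mm)

Layer 96 (z = 24): the cylinder does not reach this height (z outside [0, 17]); the 7.5×7.5 cube at (8.5, 13.5) contributes its full rectangle (area 56.25 mm²); the cylinder at (13.5, 13) does not reach this height (z outside [8, 19]); Taking the union: only the 7.5×7.5 cube at (8.5, 13.5) is present, so the union is just that shape — area = 56.25 mm²; (rotated 25° about Z; rotation is an isometry so areas/perimeters/island counts are preserved). So its area = 56.25 mm². Layer 49 (z = 12.25): the r=3.5 cylinder contributes a regular 6-gon of circumradius 3.5 (area = (6/2)·3.500²·sin(360°/6) = 31.83 mm²); the cube at (8.5, 13.5) (footprint 7.5×7.5) is included at this height (area 56.25 mm²); the cylinder at (13.5, 13): section is a regular 6-gon, circumradius r=6.5 (area = (6/2)·6.500²·sin(360°/6) = 109.77 mm²); Combining (union): the regions partially overlap — summed areas 197.85 mm² minus the doubly-counted overlap 35.82 mm² gives 162.03 mm² — area = 162.03 mm²; (rotated 25° about Z; rotation is an isometry so areas/perimeters/island counts are preserved). So its area = 162.03 mm². Layer 49 is larger (162.03 vs 56.25 mm²).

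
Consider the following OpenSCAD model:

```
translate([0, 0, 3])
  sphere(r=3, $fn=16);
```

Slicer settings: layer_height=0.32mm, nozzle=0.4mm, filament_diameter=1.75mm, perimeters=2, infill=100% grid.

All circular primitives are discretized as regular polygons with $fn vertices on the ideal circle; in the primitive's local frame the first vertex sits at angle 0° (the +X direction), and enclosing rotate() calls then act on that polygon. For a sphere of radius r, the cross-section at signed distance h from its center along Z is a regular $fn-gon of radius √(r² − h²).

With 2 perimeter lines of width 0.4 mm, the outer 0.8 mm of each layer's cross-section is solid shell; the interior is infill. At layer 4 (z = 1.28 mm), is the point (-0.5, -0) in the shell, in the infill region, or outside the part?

At z = 1.28 mm: the sphere: section is a regular 16-gon, circumradius = √(r²−h²) = √(3²−1.72²) = 2.458. Overall, the cross-section is a single solid region. The nearest boundary edge runs (-2.46, 0.00)→(-2.27, -0.94); distance from the point to it = 1.92 mm. The point is inside the cross-section and 1.92 mm from the nearest boundary — more than the 0.8 mm shell width (2 × 0.4), so it's in the infill interior.

infill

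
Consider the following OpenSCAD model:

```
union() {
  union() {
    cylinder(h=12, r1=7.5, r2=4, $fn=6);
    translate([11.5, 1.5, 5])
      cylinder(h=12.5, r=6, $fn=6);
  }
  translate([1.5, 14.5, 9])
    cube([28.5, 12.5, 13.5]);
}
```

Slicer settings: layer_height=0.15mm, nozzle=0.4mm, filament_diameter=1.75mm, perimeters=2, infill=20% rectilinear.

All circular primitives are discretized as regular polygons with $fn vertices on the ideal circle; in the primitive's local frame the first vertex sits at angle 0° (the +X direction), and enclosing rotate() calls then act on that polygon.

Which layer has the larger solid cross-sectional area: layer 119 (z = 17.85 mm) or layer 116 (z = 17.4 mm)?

Layer 119 (z = 17.85): the cone is not intersected at this z (z outside [0, 12]); the cylinder at (11.5, 1.5) is not intersected at this z (z outside [5, 17.5]); Combining (union): nothing is present at this height; the 28.5×12.5 cube at (1.5, 14.5) contributes its full rectangle (area 356.25 mm²); Combining (union): only the 28.5×12.5 cube at (1.5, 14.5) is present, so the union is just that shape — area = 356.25 mm². So its area = 356.25 mm². Layer 116 (z = 17.4): the cone is absent (z outside [0, 12]); the cylinder at (11.5, 1.5): section is a regular 6-gon, circumradius r=6 (area = (6/2)·6.000²·sin(360°/6) = 93.53 mm²); Combining (union): only the r=6 cylinder at (11.5, 1.5) is present, so the union is just that shape — area = 93.53 mm²; the 28.5×12.5 cube at (1.5, 14.5) contributes its full rectangle (area 356.25 mm²); Merging all regions: the 2 present regions are separate (no shared area or edge), so areas and boundary lengths simply add and each stays a separate island — area = 449.78 mm². So its area = 449.78 mm². Layer 116 is larger (449.78 vs 356.25 mm²).

layer 116 (z = 17.4 mm)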